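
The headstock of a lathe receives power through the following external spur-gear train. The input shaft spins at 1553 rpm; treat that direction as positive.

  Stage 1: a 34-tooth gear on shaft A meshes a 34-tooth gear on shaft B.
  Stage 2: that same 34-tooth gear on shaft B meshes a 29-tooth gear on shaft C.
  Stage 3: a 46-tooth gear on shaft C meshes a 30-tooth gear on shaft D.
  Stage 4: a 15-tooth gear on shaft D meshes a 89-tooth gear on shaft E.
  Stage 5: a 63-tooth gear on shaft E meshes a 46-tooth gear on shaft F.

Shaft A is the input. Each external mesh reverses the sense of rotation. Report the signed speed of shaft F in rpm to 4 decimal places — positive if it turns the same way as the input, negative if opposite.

Stage 1 [34T→34T]: ω = 1553.0000×34/34 = 1553.0000 rpm, dir flips to −; running = −1553.0000
Stage 2 [34T→29T]: ω = 1553.0000×34/29 = 1820.7586 rpm, dir flips to +; running = +1820.7586
Stage 3 [46T→30T]: ω = 1820.7586×46/30 = 2791.8299 rpm, dir flips to −; running = −2791.8299
Stage 4 [15T→89T]: ω = 2791.8299×15/89 = 470.5331 rpm, dir flips to +; running = +470.5331
Stage 5 [63T→46T]: ω = 470.5331×63/46 = 644.4258 rpm, dir flips to −; running = −644.4258

-644.4258 rpm (opposite to input, |ω| = 644.4258 rpm)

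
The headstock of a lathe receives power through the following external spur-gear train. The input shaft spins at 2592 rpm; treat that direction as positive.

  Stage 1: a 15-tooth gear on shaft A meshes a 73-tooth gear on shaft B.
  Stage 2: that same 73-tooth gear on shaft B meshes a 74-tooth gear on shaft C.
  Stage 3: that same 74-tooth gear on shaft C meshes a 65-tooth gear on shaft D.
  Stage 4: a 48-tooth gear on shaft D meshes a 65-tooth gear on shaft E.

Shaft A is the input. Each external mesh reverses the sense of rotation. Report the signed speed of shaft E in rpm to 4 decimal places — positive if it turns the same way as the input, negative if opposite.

Stage 1 [15T→73T]: ω = 2592.0000×15/73 = 532.6027 rpm, dir flips to −; running = −532.6027
Stage 2 [73T→74T]: ω = 532.6027×73/74 = 525.4054 rpm, dir flips to +; running = +525.4054
Stage 3 [74T→65T]: ω = 525.4054×74/65 = 598.1538 rpm, dir flips to −; running = −598.1538
Stage 4 [48T→65T]: ω = 598.1538×48/65 = 441.7136 rpm, dir flips to +; running = +441.7136

+441.7136 rpm (same as input, |ω| = 441.7136 rpm)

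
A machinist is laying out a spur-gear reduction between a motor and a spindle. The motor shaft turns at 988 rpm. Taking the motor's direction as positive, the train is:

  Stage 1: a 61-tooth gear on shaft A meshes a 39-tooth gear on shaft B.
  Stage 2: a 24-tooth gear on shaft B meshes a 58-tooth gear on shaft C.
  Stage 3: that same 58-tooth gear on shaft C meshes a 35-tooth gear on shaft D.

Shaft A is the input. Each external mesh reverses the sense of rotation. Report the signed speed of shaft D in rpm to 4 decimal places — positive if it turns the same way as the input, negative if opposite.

Stage 1 [61T→39T]: ω = 988.0000×61/39 = 1545.3333 rpm, dir flips to −; running = −1545.3333
Stage 2 [24T→58T]: ω = 1545.3333×24/58 = 639.4483 rpm, dir flips to +; running = +639.4483
Stage 3 [58T→35T]: ω = 639.4483×58/35 = 1059.6571 rpm, dir flips to −; running = −1059.6571

-1059.6571 rpm (opposite to input, |ω| = 1059.6571 rpm)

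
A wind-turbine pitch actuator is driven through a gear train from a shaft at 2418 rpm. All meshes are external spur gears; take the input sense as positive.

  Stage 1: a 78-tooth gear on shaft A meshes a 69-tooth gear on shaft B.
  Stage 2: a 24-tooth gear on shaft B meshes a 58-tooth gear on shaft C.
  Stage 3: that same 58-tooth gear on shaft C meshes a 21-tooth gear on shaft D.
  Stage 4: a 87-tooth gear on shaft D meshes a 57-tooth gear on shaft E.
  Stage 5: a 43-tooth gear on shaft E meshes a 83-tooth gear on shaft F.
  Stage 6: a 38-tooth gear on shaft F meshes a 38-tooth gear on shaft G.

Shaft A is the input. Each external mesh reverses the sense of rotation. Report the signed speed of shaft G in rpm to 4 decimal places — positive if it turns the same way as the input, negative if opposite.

Stage 1 [78T→69T]: ω = 2418.0000×78/69 = 2733.3913 rpm, dir flips to −; running = −2733.3913
Stage 2 [24T→58T]: ω = 2733.3913×24/58 = 1131.0585 rpm, dir flips to +; running = +1131.0585
Stage 3 [58T→21T]: ω = 1131.0585×58/21 = 3123.8758 rpm, dir flips to −; running = −3123.8758
Stage 4 [87T→57T]: ω = 3123.8758×87/57 = 4768.0209 rpm, dir flips to +; running = +4768.0209
Stage 5 [43T→83T]: ω = 4768.0209×43/83 = 2470.1795 rpm, dir flips to −; running = −2470.1795
Stage 6 [38T→38T]: ω = 2470.1795×38/38 = 2470.1795 rpm, dir flips to +; running = +2470.1795

+2470.1795 rpm (same as input, |ω| = 2470.1795 rpm)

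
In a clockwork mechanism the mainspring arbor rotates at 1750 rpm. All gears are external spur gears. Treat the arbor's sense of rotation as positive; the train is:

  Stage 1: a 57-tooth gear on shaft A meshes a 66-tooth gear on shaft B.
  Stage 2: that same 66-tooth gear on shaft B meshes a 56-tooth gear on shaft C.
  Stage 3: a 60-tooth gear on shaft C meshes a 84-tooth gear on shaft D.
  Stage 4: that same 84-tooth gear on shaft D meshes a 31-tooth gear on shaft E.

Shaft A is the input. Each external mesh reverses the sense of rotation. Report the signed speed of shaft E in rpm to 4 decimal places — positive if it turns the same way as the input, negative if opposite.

Stage 1 [57T→66T]: ω = 1750.0000×57/66 = 1511.3636 rpm, dir flips to −; running = −1511.3636
Stage 2 [66T→56T]: ω = 1511.3636×66/56 = 1781.2500 rpm, dir flips to +; running = +1781.2500
Stage 3 [60T→84T]: ω = 1781.2500×60/84 = 1272.3214 rpm, dir flips to −; running = −1272.3214
Stage 4 [84T→31T]: ω = 1272.3214×84/31 = 3447.5806 rpm, dir flips to +; running = +3447.5806

+3447.5806 rpm (same as input, |ω| = 3447.5806 rpm)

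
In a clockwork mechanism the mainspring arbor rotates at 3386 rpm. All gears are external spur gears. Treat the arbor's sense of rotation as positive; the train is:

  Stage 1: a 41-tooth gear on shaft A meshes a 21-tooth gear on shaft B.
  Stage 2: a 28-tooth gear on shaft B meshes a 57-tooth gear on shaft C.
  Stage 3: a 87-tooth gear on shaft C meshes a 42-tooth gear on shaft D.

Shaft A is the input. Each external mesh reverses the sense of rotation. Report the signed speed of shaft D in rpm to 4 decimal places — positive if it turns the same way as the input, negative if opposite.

Stage 1 [41T→21T]: ω = 3386.0000×41/21 = 6610.7619 rpm, dir flips to −; running = −6610.7619
Stage 2 [28T→57T]: ω = 6610.7619×28/57 = 3247.3918 rpm, dir flips to +; running = +3247.3918
Stage 3 [87T→42T]: ω = 3247.3918×87/42 = 6726.7402 rpm, dir flips to −; running = −6726.7402

-6726.7402 rpm (opposite to input, |ω| = 6726.7402 rpm)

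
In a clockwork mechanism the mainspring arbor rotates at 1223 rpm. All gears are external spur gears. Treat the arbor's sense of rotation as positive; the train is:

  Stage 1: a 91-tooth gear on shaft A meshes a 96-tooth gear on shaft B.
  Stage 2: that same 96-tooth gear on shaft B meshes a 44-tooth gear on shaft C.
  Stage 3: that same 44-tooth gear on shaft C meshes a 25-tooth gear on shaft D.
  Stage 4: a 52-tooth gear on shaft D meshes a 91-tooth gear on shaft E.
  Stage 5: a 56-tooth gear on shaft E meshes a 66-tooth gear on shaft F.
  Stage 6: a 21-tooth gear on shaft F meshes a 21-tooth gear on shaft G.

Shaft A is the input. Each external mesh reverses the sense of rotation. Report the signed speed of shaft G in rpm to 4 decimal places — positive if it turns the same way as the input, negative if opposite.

+2158.4097 rpm (same as input, |ω| = 2158.4097 rpm)

Stage 1 [91T→96T]: ω = 1223.0000×91/96 = 1159.3021 rpm, dir flips to −; running = −1159.3021
Stage 2 [96T→44T]: ω = 1159.3021×96/44 = 2529.3864 rpm, dir flips to +; running = +2529.3864
Stage 3 [44T→25T]: ω = 2529.3864×44/25 = 4451.7200 rpm, dir flips to −; running = −4451.7200
Stage 4 [52T→91T]: ω = 4451.7200×52/91 = 2543.8400 rpm, dir flips to +; running = +2543.8400
Stage 5 [56T→66T]: ω = 2543.8400×56/66 = 2158.4097 rpm, dir flips to −; running = −2158.4097
Stage 6 [21T→21T]: ω = 2158.4097×21/21 = 2158.4097 rpm, dir flips to +; running = +2158.4097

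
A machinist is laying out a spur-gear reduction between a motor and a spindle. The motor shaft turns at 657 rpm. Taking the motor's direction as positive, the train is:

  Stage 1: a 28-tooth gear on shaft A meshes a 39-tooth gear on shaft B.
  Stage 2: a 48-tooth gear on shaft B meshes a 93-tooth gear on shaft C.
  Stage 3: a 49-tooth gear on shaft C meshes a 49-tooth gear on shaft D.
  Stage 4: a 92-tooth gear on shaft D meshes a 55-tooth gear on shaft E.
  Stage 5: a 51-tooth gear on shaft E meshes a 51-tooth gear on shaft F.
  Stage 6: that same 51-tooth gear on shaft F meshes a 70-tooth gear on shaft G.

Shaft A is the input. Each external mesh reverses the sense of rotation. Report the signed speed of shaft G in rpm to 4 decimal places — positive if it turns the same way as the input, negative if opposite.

Stage 1 [28T→39T]: ω = 657.0000×28/39 = 471.6923 rpm, dir flips to −; running = −471.6923
Stage 2 [48T→93T]: ω = 471.6923×48/93 = 243.4541 rpm, dir flips to +; running = +243.4541
Stage 3 [49T→49T]: ω = 243.4541×49/49 = 243.4541 rpm, dir flips to −; running = −243.4541
Stage 4 [92T→55T]: ω = 243.4541×92/55 = 407.2323 rpm, dir flips to +; running = +407.2323
Stage 5 [51T→51T]: ω = 407.2323×51/51 = 407.2323 rpm, dir flips to −; running = −407.2323
Stage 6 [51T→70T]: ω = 407.2323×51/70 = 296.6978 rpm, dir flips to +; running = +296.6978

+296.6978 rpm (same as input, |ω| = 296.6978 rpm)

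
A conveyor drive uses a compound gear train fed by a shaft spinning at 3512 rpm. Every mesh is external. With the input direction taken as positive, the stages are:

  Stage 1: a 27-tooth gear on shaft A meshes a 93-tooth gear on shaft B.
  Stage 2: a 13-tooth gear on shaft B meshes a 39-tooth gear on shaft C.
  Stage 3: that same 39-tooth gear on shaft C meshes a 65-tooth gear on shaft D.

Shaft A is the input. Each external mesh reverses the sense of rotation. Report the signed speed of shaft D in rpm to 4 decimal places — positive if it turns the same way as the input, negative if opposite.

Stage 1 [27T→93T]: ω = 3512.0000×27/93 = 1019.6129 rpm, dir flips to −; running = −1019.6129
Stage 2 [13T→39T]: ω = 1019.6129×13/39 = 339.8710 rpm, dir flips to +; running = +339.8710
Stage 3 [39T→65T]: ω = 339.8710×39/65 = 203.9226 rpm, dir flips to −; running = −203.9226

-203.9226 rpm (opposite to input, |ω| = 203.9226 rpm)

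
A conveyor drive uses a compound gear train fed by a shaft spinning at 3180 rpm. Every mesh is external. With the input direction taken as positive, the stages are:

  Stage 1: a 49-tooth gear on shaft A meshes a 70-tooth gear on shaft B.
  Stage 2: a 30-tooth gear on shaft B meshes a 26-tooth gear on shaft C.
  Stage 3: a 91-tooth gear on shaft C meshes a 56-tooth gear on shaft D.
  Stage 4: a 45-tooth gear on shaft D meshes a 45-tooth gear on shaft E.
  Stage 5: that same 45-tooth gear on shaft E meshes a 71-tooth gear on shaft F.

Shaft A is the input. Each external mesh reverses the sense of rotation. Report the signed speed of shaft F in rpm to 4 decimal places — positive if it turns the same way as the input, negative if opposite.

Stage 1 [49T→70T]: ω = 3180.0000×49/70 = 2226.0000 rpm, dir flips to −; running = −2226.0000
Stage 2 [30T→26T]: ω = 2226.0000×30/26 = 2568.4615 rpm, dir flips to +; running = +2568.4615
Stage 3 [91T→56T]: ω = 2568.4615×91/56 = 4173.7500 rpm, dir flips to −; running = −4173.7500
Stage 4 [45T→45T]: ω = 4173.7500×45/45 = 4173.7500 rpm, dir flips to +; running = +4173.7500
Stage 5 [45T→71T]: ω = 4173.7500×45/71 = 2645.3345 rpm, dir flips to −; running = −2645.3345

-2645.3345 rpm (opposite to input, |ω| = 2645.3345 rpm)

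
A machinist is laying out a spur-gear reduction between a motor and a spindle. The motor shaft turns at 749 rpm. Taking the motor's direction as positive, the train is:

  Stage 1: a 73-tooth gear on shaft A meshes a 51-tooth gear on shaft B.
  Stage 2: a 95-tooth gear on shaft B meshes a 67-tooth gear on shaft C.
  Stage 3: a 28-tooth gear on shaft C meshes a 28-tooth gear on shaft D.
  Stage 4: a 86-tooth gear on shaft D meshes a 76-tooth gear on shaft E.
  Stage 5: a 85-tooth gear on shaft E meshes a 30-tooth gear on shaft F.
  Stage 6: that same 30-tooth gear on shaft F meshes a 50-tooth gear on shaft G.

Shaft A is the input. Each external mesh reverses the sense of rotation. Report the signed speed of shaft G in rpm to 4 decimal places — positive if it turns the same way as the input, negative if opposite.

Stage 1 [73T→51T]: ω = 749.0000×73/51 = 1072.0980 rpm, dir flips to −; running = −1072.0980
Stage 2 [95T→67T]: ω = 1072.0980×95/67 = 1520.1390 rpm, dir flips to +; running = +1520.1390
Stage 3 [28T→28T]: ω = 1520.1390×28/28 = 1520.1390 rpm, dir flips to −; running = −1520.1390
Stage 4 [86T→76T]: ω = 1520.1390×86/76 = 1720.1573 rpm, dir flips to +; running = +1720.1573
Stage 5 [85T→30T]: ω = 1720.1573×85/30 = 4873.7790 rpm, dir flips to −; running = −4873.7790
Stage 6 [30T→50T]: ω = 4873.7790×30/50 = 2924.2674 rpm, dir flips to +; running = +2924.2674

+2924.2674 rpm (same as input, |ω| = 2924.2674 rpm)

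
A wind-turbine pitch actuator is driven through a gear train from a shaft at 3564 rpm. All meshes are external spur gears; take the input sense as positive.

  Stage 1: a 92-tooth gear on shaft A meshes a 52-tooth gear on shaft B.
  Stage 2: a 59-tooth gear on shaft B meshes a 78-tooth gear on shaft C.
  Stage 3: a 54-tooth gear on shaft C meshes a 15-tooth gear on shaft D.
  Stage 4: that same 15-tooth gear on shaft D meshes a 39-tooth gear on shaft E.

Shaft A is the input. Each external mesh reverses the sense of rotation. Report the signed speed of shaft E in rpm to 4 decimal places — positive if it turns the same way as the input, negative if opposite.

+6604.0255 rpm (same as input, |ω| = 6604.0255 rpm)

Stage 1 [92T→52T]: ω = 3564.0000×92/52 = 6305.5385 rpm, dir flips to −; running = −6305.5385
Stage 2 [59T→78T]: ω = 6305.5385×59/78 = 4769.5740 rpm, dir flips to +; running = +4769.5740
Stage 3 [54T→15T]: ω = 4769.5740×54/15 = 17170.4663 rpm, dir flips to −; running = −17170.4663
Stage 4 [15T→39T]: ω = 17170.4663×15/39 = 6604.0255 rpm, dir flips to +; running = +6604.0255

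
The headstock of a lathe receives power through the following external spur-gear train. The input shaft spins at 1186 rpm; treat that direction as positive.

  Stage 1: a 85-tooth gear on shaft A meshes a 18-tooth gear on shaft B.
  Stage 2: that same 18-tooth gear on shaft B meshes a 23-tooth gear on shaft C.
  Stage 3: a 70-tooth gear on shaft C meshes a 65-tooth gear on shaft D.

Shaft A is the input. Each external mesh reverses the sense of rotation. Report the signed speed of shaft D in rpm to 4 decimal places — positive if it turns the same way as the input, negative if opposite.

Stage 1 [85T→18T]: ω = 1186.0000×85/18 = 5600.5556 rpm, dir flips to −; running = −5600.5556
Stage 2 [18T→23T]: ω = 5600.5556×18/23 = 4383.0435 rpm, dir flips to +; running = +4383.0435
Stage 3 [70T→65T]: ω = 4383.0435×70/65 = 4720.2007 rpm, dir flips to −; running = −4720.2007

-4720.2007 rpm (opposite to input, |ω| = 4720.2007 rpm)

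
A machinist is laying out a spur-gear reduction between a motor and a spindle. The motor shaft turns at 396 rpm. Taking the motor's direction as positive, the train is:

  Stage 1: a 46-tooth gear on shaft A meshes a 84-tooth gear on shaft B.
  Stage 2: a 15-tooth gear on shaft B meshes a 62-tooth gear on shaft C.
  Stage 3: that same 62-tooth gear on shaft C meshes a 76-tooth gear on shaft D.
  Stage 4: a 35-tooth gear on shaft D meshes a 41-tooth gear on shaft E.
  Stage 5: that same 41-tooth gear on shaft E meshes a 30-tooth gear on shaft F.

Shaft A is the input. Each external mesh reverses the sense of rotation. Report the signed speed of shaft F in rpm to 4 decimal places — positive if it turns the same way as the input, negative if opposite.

Stage 1 [46T→84T]: ω = 396.0000×46/84 = 216.8571 rpm, dir flips to −; running = −216.8571
Stage 2 [15T→62T]: ω = 216.8571×15/62 = 52.4654 rpm, dir flips to +; running = +52.4654
Stage 3 [62T→76T]: ω = 52.4654×62/76 = 42.8008 rpm, dir flips to −; running = −42.8008
Stage 4 [35T→41T]: ω = 42.8008×35/41 = 36.5372 rpm, dir flips to +; running = +36.5372
Stage 5 [41T→30T]: ω = 36.5372×41/30 = 49.9342 rpm, dir flips to −; running = −49.9342

-49.9342 rpm (opposite to input, |ω| = 49.9342 rpm)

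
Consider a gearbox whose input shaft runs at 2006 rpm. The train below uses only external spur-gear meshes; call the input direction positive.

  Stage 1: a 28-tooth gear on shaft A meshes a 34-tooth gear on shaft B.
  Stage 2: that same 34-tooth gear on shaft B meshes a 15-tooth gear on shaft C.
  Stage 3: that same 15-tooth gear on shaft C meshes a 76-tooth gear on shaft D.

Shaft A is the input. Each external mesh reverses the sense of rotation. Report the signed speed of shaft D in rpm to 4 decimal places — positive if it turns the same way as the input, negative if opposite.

-739.0526 rpm (opposite to input, |ω| = 739.0526 rpm)

Stage 1 [28T→34T]: ω = 2006.0000×28/34 = 1652.0000 rpm, dir flips to −; running = −1652.0000
Stage 2 [34T→15T]: ω = 1652.0000×34/15 = 3744.5333 rpm, dir flips to +; running = +3744.5333
Stage 3 [15T→76T]: ω = 3744.5333×15/76 = 739.0526 rpm, dir flips to −; running = −739.0526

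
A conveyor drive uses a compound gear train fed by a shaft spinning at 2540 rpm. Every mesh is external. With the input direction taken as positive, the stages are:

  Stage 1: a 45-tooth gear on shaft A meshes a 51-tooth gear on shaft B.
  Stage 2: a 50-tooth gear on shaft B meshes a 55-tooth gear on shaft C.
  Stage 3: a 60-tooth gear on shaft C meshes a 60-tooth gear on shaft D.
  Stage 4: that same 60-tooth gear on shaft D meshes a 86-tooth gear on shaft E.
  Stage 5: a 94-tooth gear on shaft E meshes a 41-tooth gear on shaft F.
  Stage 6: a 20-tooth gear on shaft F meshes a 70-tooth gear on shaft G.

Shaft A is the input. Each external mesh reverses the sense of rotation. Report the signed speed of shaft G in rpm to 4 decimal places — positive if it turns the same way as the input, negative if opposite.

+931.1339 rpm (same as input, |ω| = 931.1339 rpm)

Stage 1 [45T→51T]: ω = 2540.0000×45/51 = 2241.1765 rpm, dir flips to −; running = −2241.1765
Stage 2 [50T→55T]: ω = 2241.1765×50/55 = 2037.4332 rpm, dir flips to +; running = +2037.4332
Stage 3 [60T→60T]: ω = 2037.4332×60/60 = 2037.4332 rpm, dir flips to −; running = −2037.4332
Stage 4 [60T→86T]: ω = 2037.4332×60/86 = 1421.4650 rpm, dir flips to +; running = +1421.4650
Stage 5 [94T→41T]: ω = 1421.4650×94/41 = 3258.9685 rpm, dir flips to −; running = −3258.9685
Stage 6 [20T→70T]: ω = 3258.9685×20/70 = 931.1339 rpm, dir flips to +; running = +931.1339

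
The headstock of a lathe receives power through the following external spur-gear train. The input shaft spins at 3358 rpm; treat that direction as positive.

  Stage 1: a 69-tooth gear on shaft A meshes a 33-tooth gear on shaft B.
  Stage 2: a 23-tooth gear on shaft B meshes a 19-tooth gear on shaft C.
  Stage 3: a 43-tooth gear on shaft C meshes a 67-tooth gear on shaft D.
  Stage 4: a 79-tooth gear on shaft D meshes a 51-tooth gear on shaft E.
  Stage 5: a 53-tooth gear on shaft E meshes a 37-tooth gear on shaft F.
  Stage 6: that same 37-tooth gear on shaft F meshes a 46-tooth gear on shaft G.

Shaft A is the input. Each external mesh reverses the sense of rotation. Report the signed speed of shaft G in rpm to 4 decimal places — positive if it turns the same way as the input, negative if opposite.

Stage 1 [69T→33T]: ω = 3358.0000×69/33 = 7021.2727 rpm, dir flips to −; running = −7021.2727
Stage 2 [23T→19T]: ω = 7021.2727×23/19 = 8499.4354 rpm, dir flips to +; running = +8499.4354
Stage 3 [43T→67T]: ω = 8499.4354×43/67 = 5454.8615 rpm, dir flips to −; running = −5454.8615
Stage 4 [79T→51T]: ω = 5454.8615×79/51 = 8449.6875 rpm, dir flips to +; running = +8449.6875
Stage 5 [53T→37T]: ω = 8449.6875×53/37 = 12103.6064 rpm, dir flips to −; running = −12103.6064
Stage 6 [37T→46T]: ω = 12103.6064×37/46 = 9735.5095 rpm, dir flips to +; running = +9735.5095

+9735.5095 rpm (same as input, |ω| = 9735.5095 rpm)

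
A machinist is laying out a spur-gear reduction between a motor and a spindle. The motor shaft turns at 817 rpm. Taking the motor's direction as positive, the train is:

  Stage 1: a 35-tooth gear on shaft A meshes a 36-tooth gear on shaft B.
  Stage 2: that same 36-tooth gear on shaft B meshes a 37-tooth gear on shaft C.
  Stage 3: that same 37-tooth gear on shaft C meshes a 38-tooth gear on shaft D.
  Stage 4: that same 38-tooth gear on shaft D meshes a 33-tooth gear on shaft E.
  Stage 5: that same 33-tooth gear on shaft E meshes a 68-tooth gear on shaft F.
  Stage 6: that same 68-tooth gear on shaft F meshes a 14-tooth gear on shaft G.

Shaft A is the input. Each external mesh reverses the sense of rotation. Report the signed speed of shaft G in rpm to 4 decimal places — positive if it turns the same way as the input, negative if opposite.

+2042.5000 rpm (same as input, |ω| = 2042.5000 rpm)

Stage 1 [35T→36T]: ω = 817.0000×35/36 = 794.3056 rpm, dir flips to −; running = −794.3056
Stage 2 [36T→37T]: ω = 794.3056×36/37 = 772.8378 rpm, dir flips to +; running = +772.8378
Stage 3 [37T→38T]: ω = 772.8378×37/38 = 752.5000 rpm, dir flips to −; running = −752.5000
Stage 4 [38T→33T]: ω = 752.5000×38/33 = 866.5152 rpm, dir flips to +; running = +866.5152
Stage 5 [33T→68T]: ω = 866.5152×33/68 = 420.5147 rpm, dir flips to −; running = −420.5147
Stage 6 [68T→14T]: ω = 420.5147×68/14 = 2042.5000 rpm, dir flips to +; running = +2042.5000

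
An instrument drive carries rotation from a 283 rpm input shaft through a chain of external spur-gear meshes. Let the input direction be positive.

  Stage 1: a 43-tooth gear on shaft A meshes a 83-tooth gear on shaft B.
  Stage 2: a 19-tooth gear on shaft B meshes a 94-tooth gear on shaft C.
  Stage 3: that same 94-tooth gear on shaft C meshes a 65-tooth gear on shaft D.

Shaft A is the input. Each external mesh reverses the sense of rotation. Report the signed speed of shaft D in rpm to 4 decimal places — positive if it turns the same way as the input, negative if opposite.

Stage 1 [43T→83T]: ω = 283.0000×43/83 = 146.6145 rpm, dir flips to −; running = −146.6145
Stage 2 [19T→94T]: ω = 146.6145×19/94 = 29.6348 rpm, dir flips to +; running = +29.6348
Stage 3 [94T→65T]: ω = 29.6348×94/65 = 42.8565 rpm, dir flips to −; running = −42.8565

-42.8565 rpm (opposite to input, |ω| = 42.8565 rpm)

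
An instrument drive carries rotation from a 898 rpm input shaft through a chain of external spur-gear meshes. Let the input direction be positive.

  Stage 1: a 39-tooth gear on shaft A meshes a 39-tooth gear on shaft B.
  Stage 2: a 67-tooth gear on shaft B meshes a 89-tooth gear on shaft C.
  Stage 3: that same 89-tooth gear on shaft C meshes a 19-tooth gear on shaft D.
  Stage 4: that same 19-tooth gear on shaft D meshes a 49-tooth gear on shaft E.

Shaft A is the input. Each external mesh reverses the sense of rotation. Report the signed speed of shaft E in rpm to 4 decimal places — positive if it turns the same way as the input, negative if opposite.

Stage 1 [39T→39T]: ω = 898.0000×39/39 = 898.0000 rpm, dir flips to −; running = −898.0000
Stage 2 [67T→89T]: ω = 898.0000×67/89 = 676.0225 rpm, dir flips to +; running = +676.0225
Stage 3 [89T→19T]: ω = 676.0225×89/19 = 3166.6316 rpm, dir flips to −; running = −3166.6316
Stage 4 [19T→49T]: ω = 3166.6316×19/49 = 1227.8776 rpm, dir flips to +; running = +1227.8776

+1227.8776 rpm (same as input, |ω| = 1227.8776 rpm)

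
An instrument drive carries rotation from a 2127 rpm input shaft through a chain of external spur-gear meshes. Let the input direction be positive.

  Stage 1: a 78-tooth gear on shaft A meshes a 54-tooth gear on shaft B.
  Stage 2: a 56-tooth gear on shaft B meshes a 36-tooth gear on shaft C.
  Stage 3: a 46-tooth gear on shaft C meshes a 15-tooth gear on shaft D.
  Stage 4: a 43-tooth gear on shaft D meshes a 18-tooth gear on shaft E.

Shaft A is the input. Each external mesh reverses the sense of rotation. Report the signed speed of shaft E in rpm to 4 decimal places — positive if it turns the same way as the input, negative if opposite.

Stage 1 [78T→54T]: ω = 2127.0000×78/54 = 3072.3333 rpm, dir flips to −; running = −3072.3333
Stage 2 [56T→36T]: ω = 3072.3333×56/36 = 4779.1852 rpm, dir flips to +; running = +4779.1852
Stage 3 [46T→15T]: ω = 4779.1852×46/15 = 14656.1679 rpm, dir flips to −; running = −14656.1679
Stage 4 [43T→18T]: ω = 14656.1679×43/18 = 35011.9567 rpm, dir flips to +; running = +35011.9567

+35011.9567 rpm (same as input, |ω| = 35011.9567 rpm)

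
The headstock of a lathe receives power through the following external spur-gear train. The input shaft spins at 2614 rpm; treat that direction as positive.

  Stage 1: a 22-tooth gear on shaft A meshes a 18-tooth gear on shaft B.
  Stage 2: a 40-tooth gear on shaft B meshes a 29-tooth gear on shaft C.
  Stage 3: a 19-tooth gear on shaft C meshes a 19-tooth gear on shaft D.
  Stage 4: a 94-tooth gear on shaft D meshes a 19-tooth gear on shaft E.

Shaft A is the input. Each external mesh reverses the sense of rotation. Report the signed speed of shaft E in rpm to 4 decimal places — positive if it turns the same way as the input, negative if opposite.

+21801.7826 rpm (same as input, |ω| = 21801.7826 rpm)

Stage 1 [22T→18T]: ω = 2614.0000×22/18 = 3194.8889 rpm, dir flips to −; running = −3194.8889
Stage 2 [40T→29T]: ω = 3194.8889×40/29 = 4406.7433 rpm, dir flips to +; running = +4406.7433
Stage 3 [19T→19T]: ω = 4406.7433×19/19 = 4406.7433 rpm, dir flips to −; running = −4406.7433
Stage 4 [94T→19T]: ω = 4406.7433×94/19 = 21801.7826 rpm, dir flips to +; running = +21801.7826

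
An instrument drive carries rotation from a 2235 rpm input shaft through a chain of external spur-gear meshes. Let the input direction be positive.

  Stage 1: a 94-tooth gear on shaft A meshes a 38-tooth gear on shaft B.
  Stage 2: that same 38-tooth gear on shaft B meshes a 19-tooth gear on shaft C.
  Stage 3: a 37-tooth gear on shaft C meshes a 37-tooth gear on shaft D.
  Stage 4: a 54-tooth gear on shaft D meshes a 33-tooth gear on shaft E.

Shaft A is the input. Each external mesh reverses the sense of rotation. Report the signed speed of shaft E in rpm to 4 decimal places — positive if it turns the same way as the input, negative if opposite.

Stage 1 [94T→38T]: ω = 2235.0000×94/38 = 5528.6842 rpm, dir flips to −; running = −5528.6842
Stage 2 [38T→19T]: ω = 5528.6842×38/19 = 11057.3684 rpm, dir flips to +; running = +11057.3684
Stage 3 [37T→37T]: ω = 11057.3684×37/37 = 11057.3684 rpm, dir flips to −; running = −11057.3684
Stage 4 [54T→33T]: ω = 11057.3684×54/33 = 18093.8756 rpm, dir flips to +; running = +18093.8756

+18093.8756 rpm (same as input, |ω| = 18093.8756 rpm)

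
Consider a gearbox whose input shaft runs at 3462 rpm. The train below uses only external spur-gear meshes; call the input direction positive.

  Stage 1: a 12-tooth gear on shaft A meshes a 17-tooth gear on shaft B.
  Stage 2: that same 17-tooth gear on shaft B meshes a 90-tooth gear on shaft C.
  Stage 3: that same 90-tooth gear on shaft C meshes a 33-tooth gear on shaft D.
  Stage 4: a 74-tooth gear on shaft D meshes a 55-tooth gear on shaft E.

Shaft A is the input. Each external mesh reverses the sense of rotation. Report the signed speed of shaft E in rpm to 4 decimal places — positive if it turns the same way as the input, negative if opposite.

Stage 1 [12T→17T]: ω = 3462.0000×12/17 = 2443.7647 rpm, dir flips to −; running = −2443.7647
Stage 2 [17T→90T]: ω = 2443.7647×17/90 = 461.6000 rpm, dir flips to +; running = +461.6000
Stage 3 [90T→33T]: ω = 461.6000×90/33 = 1258.9091 rpm, dir flips to −; running = −1258.9091
Stage 4 [74T→55T]: ω = 1258.9091×74/55 = 1693.8050 rpm, dir flips to +; running = +1693.8050

+1693.8050 rpm (same as input, |ω| = 1693.8050 rpm)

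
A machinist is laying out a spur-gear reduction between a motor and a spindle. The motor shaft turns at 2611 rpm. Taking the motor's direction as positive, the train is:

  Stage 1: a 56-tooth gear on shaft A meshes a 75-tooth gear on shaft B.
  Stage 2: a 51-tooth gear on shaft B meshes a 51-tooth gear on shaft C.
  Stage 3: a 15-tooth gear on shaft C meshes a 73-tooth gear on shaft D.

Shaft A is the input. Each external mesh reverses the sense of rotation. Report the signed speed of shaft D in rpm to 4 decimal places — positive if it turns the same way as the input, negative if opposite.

-400.5918 rpm (opposite to input, |ω| = 400.5918 rpm)

Stage 1 [56T→75T]: ω = 2611.0000×56/75 = 1949.5467 rpm, dir flips to −; running = −1949.5467
Stage 2 [51T→51T]: ω = 1949.5467×51/51 = 1949.5467 rpm, dir flips to +; running = +1949.5467
Stage 3 [15T→73T]: ω = 1949.5467×15/73 = 400.5918 rpm, dir flips to −; running = −400.5918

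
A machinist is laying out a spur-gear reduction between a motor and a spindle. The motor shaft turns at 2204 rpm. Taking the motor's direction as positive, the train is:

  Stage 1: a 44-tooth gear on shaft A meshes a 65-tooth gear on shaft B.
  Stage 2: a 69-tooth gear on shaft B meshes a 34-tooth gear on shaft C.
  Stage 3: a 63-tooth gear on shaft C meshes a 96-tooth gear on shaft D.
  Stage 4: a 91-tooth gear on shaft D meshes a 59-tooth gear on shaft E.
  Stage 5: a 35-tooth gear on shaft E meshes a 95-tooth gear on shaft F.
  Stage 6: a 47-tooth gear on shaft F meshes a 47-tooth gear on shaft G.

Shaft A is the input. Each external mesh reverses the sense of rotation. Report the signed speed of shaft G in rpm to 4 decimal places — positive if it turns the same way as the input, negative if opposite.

Stage 1 [44T→65T]: ω = 2204.0000×44/65 = 1491.9385 rpm, dir flips to −; running = −1491.9385
Stage 2 [69T→34T]: ω = 1491.9385×69/34 = 3027.7575 rpm, dir flips to +; running = +3027.7575
Stage 3 [63T→96T]: ω = 3027.7575×63/96 = 1986.9658 rpm, dir flips to −; running = −1986.9658
Stage 4 [91T→59T]: ω = 1986.9658×91/59 = 3064.6422 rpm, dir flips to +; running = +3064.6422
Stage 5 [35T→95T]: ω = 3064.6422×35/95 = 1129.0787 rpm, dir flips to −; running = −1129.0787
Stage 6 [47T→47T]: ω = 1129.0787×47/47 = 1129.0787 rpm, dir flips to +; running = +1129.0787

+1129.0787 rpm (same as input, |ω| = 1129.0787 rpm)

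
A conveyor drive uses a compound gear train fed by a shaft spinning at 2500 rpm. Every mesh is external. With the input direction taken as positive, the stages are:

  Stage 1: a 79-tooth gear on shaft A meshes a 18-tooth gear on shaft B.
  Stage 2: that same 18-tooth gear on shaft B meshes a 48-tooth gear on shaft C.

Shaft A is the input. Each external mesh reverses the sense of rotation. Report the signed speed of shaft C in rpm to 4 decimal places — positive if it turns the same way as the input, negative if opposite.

Stage 1 [79T→18T]: ω = 2500.0000×79/18 = 10972.2222 rpm, dir flips to −; running = −10972.2222
Stage 2 [18T→48T]: ω = 10972.2222×18/48 = 4114.5833 rpm, dir flips to +; running = +4114.5833

+4114.5833 rpm (same as input, |ω| = 4114.5833 rpm)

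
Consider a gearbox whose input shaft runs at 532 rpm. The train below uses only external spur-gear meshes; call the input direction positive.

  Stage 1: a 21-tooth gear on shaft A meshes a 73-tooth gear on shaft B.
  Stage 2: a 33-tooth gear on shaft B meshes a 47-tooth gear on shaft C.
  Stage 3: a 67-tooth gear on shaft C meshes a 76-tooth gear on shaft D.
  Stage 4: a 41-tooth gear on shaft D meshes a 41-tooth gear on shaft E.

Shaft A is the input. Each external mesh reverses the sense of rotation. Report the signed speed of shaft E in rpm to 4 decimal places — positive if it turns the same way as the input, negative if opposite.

+94.7295 rpm (same as input, |ω| = 94.7295 rpm)

Stage 1 [21T→73T]: ω = 532.0000×21/73 = 153.0411 rpm, dir flips to −; running = −153.0411
Stage 2 [33T→47T]: ω = 153.0411×33/47 = 107.4544 rpm, dir flips to +; running = +107.4544
Stage 3 [67T→76T]: ω = 107.4544×67/76 = 94.7295 rpm, dir flips to −; running = −94.7295
Stage 4 [41T→41T]: ω = 94.7295×41/41 = 94.7295 rpm, dir flips to +; running = +94.7295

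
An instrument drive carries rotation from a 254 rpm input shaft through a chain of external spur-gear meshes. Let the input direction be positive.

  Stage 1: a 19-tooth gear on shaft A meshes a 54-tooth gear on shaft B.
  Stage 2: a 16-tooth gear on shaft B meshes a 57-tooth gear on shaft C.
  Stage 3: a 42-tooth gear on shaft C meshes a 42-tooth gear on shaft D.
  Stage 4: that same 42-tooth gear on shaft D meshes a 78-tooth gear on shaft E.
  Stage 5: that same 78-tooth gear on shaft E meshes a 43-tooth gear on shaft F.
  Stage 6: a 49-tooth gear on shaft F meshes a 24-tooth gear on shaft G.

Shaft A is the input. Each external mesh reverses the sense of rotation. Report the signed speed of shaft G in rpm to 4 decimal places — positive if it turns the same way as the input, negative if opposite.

+50.0270 rpm (same as input, |ω| = 50.0270 rpm)

Stage 1 [19T→54T]: ω = 254.0000×19/54 = 89.3704 rpm, dir flips to −; running = −89.3704
Stage 2 [16T→57T]: ω = 89.3704×16/57 = 25.0864 rpm, dir flips to +; running = +25.0864
Stage 3 [42T→42T]: ω = 25.0864×42/42 = 25.0864 rpm, dir flips to −; running = −25.0864
Stage 4 [42T→78T]: ω = 25.0864×42/78 = 13.5081 rpm, dir flips to +; running = +13.5081
Stage 5 [78T→43T]: ω = 13.5081×78/43 = 24.5030 rpm, dir flips to −; running = −24.5030
Stage 6 [49T→24T]: ω = 24.5030×49/24 = 50.0270 rpm, dir flips to +; running = +50.0270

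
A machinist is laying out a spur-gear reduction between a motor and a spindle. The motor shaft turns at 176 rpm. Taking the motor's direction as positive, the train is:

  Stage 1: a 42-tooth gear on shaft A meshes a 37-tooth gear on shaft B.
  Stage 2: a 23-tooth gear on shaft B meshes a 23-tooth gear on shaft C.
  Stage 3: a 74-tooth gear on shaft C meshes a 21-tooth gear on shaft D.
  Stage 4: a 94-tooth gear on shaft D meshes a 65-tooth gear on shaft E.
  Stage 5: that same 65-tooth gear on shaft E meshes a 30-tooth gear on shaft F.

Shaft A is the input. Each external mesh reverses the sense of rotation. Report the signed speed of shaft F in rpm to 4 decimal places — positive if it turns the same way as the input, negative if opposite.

-2205.8667 rpm (opposite to input, |ω| = 2205.8667 rpm)

Stage 1 [42T→37T]: ω = 176.0000×42/37 = 199.7838 rpm, dir flips to −; running = −199.7838
Stage 2 [23T→23T]: ω = 199.7838×23/23 = 199.7838 rpm, dir flips to +; running = +199.7838
Stage 3 [74T→21T]: ω = 199.7838×74/21 = 704.0000 rpm, dir flips to −; running = −704.0000
Stage 4 [94T→65T]: ω = 704.0000×94/65 = 1018.0923 rpm, dir flips to +; running = +1018.0923
Stage 5 [65T→30T]: ω = 1018.0923×65/30 = 2205.8667 rpm, dir flips to −; running = −2205.8667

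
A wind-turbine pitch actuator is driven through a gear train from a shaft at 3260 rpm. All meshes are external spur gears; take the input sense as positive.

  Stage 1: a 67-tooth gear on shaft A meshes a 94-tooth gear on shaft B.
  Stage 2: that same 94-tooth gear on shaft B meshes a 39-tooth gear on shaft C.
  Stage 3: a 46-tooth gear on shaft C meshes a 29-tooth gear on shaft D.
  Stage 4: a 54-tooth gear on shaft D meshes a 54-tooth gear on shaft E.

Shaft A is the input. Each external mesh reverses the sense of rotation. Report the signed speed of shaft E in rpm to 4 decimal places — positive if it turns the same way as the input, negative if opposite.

+8883.5721 rpm (same as input, |ω| = 8883.5721 rpm)

Stage 1 [67T→94T]: ω = 3260.0000×67/94 = 2323.6170 rpm, dir flips to −; running = −2323.6170
Stage 2 [94T→39T]: ω = 2323.6170×94/39 = 5600.5128 rpm, dir flips to +; running = +5600.5128
Stage 3 [46T→29T]: ω = 5600.5128×46/29 = 8883.5721 rpm, dir flips to −; running = −8883.5721
Stage 4 [54T→54T]: ω = 8883.5721×54/54 = 8883.5721 rpm, dir flips to +; running = +8883.5721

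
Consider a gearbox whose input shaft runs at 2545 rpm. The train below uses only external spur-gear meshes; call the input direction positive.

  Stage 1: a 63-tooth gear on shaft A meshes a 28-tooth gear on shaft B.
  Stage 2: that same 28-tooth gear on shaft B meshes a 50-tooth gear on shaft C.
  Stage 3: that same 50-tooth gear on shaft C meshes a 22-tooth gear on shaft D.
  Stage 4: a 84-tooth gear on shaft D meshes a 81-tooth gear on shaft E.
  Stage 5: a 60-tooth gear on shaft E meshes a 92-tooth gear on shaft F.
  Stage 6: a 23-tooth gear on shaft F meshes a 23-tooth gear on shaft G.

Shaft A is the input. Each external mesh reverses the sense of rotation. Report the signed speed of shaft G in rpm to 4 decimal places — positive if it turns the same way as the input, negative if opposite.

+4929.0514 rpm (same as input, |ω| = 4929.0514 rpm)

Stage 1 [63T→28T]: ω = 2545.0000×63/28 = 5726.2500 rpm, dir flips to −; running = −5726.2500
Stage 2 [28T→50T]: ω = 5726.2500×28/50 = 3206.7000 rpm, dir flips to +; running = +3206.7000
Stage 3 [50T→22T]: ω = 3206.7000×50/22 = 7287.9545 rpm, dir flips to −; running = −7287.9545
Stage 4 [84T→81T]: ω = 7287.9545×84/81 = 7557.8788 rpm, dir flips to +; running = +7557.8788
Stage 5 [60T→92T]: ω = 7557.8788×60/92 = 4929.0514 rpm, dir flips to −; running = −4929.0514
Stage 6 [23T→23T]: ω = 4929.0514×23/23 = 4929.0514 rpm, dir flips to +; running = +4929.0514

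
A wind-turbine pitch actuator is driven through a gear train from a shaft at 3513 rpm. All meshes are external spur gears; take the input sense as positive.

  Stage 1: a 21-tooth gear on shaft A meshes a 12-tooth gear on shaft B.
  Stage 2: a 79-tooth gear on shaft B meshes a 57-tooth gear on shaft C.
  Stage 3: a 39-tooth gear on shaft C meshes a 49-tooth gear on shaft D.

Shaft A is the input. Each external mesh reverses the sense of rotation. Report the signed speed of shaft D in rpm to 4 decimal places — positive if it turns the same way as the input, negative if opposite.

Stage 1 [21T→12T]: ω = 3513.0000×21/12 = 6147.7500 rpm, dir flips to −; running = −6147.7500
Stage 2 [79T→57T]: ω = 6147.7500×79/57 = 8520.5658 rpm, dir flips to +; running = +8520.5658
Stage 3 [39T→49T]: ω = 8520.5658×39/49 = 6781.6748 rpm, dir flips to −; running = −6781.6748

-6781.6748 rpm (opposite to input, |ω| = 6781.6748 rpm)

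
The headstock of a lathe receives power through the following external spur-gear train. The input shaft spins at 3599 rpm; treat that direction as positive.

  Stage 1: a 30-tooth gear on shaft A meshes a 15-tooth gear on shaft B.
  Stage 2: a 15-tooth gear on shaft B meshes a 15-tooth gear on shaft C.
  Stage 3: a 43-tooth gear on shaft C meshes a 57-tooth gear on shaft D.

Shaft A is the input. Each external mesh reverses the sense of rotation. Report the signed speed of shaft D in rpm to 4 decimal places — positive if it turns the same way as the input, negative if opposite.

-5430.0702 rpm (opposite to input, |ω| = 5430.0702 rpm)

Stage 1 [30T→15T]: ω = 3599.0000×30/15 = 7198.0000 rpm, dir flips to −; running = −7198.0000
Stage 2 [15T→15T]: ω = 7198.0000×15/15 = 7198.0000 rpm, dir flips to +; running = +7198.0000
Stage 3 [43T→57T]: ω = 7198.0000×43/57 = 5430.0702 rpm, dir flips to −; running = −5430.0702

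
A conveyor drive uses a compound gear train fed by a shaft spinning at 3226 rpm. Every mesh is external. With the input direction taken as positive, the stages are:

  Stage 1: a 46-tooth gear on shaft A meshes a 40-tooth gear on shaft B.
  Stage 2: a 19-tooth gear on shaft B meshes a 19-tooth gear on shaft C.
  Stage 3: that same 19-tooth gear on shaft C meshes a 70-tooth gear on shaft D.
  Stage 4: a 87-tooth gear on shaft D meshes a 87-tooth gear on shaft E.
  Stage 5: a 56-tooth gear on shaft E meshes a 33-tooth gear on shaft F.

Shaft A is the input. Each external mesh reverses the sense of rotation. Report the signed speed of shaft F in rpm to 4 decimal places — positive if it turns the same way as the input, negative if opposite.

Stage 1 [46T→40T]: ω = 3226.0000×46/40 = 3709.9000 rpm, dir flips to −; running = −3709.9000
Stage 2 [19T→19T]: ω = 3709.9000×19/19 = 3709.9000 rpm, dir flips to +; running = +3709.9000
Stage 3 [19T→70T]: ω = 3709.9000×19/70 = 1006.9729 rpm, dir flips to −; running = −1006.9729
Stage 4 [87T→87T]: ω = 1006.9729×87/87 = 1006.9729 rpm, dir flips to +; running = +1006.9729
Stage 5 [56T→33T]: ω = 1006.9729×56/33 = 1708.8024 rpm, dir flips to −; running = −1708.8024

-1708.8024 rpm (opposite to input, |ω| = 1708.8024 rpm)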